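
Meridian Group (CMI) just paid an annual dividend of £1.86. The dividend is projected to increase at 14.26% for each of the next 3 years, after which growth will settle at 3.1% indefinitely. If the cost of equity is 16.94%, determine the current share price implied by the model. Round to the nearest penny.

£18.25

Two-stage DDM. Project D₁…D_3 at 0.1426, terminal growth 0.031, discount at r = 0.1694.
D_1 = 2.1252
D_2 = 2.4283
D_3 = 2.7746
Terminal value at t=3: TV = D_4/(r−g) = 2.8606/(0.1694−0.031) = 20.6689
P₀ = 2.1252/(1+0.1694)^1 + 2.4283/(1+0.1694)^2 + 2.7746/(1+0.1694)^3 + 20.6689/(1+0.1694)^3 = 18.2531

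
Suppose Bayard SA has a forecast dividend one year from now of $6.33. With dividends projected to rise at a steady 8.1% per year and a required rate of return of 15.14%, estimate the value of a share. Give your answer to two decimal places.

Gordon growth model: P₀ = D₁/(r − g), with D₁ = 6.33 given directly.
P₀ = 6.3300 / (0.1514 − 0.081) = 6.3300 / 0.0704 = 89.9148

$89.91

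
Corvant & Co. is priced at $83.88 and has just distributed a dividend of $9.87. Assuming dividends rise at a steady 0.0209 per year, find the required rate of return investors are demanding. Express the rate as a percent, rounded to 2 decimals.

14.10%

Rearranging the constant-growth DDM: r = D₁/P₀ + g.
D₁ = 9.87 × (1 + 0.0209) = 10.0763.
r = 10.0763 / 83.88 + 0.0209 = 0.12013 + 0.0209 = 0.14103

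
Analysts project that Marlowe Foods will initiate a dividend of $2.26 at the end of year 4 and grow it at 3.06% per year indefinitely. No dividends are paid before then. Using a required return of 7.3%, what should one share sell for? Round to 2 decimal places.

$43.15

Deferred-dividend DDM. At t=3 the remaining stream is a growing perpetuity with first payment D_4 = 2.26.
V_3 = D_4/(r−g) = 2.26/(0.073−0.0306) = 53.3019
P₀ = V_3/(1+r)^3 = 53.3019/(1+0.073)^3 = 43.1463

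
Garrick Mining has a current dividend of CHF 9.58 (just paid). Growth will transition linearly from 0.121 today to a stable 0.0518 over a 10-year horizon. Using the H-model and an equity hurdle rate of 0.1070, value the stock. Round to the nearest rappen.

H-model: P₀ = D₀[(1+g_L) + H(g_S−g_L)]/(r−g_L), with H = 10/2 = 5.
P₀ = 9.58 × [(1+0.0518) + 5×(0.121−0.0518)] / (0.107−0.0518)
   = 9.58 × 1.3978 / 0.0552 = 242.5892

CHF 242.59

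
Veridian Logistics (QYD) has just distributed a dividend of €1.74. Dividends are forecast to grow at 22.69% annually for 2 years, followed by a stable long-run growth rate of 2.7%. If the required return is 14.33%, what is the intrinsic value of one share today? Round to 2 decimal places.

Two-stage DDM. Project D₁…D_2 at 0.2269, terminal growth 0.027, discount at r = 0.1433.
D_1 = 2.1348
D_2 = 2.6192
Terminal value at t=2: TV = D_3/(r−g) = 2.6899/(0.1433−0.027) = 23.1291
P₀ = 2.1348/(1+0.1433)^1 + 2.6192/(1+0.1433)^2 + 23.1291/(1+0.1433)^2 = 21.5655

€21.57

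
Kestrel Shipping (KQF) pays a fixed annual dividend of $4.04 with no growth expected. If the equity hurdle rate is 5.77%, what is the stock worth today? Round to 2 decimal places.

Zero-growth DDM (perpetuity): P₀ = D/r = 4.04 / 0.0577 = 70.0173

$70.02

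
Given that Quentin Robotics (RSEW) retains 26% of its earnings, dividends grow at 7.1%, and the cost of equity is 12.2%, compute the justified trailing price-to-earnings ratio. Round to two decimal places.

Payout ratio b = 1 − 0.26 = 0.74.
Justified trailing P/E = b(1+g)/(r−g) = 0.74×(1+0.071)/(0.122−0.071) = 15.5400

15.54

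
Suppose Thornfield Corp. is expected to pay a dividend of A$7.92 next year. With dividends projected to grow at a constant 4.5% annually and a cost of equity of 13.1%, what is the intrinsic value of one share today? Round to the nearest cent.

Gordon growth model: P₀ = D₁/(r − g), with D₁ = 7.92 given directly.
P₀ = 7.9200 / (0.131 − 0.045) = 7.9200 / 0.086 = 92.0930

A$92.09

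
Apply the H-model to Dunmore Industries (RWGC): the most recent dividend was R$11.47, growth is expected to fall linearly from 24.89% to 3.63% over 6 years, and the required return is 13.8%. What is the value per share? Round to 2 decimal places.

H-model: P₀ = D₀[(1+g_L) + H(g_S−g_L)]/(r−g_L), with H = 6/2 = 3.
P₀ = 11.47 × [(1+0.0363) + 3×(0.2489−0.0363)] / (0.138−0.0363)
   = 11.47 × 1.6741 / 0.1017 = 188.8095

R$188.81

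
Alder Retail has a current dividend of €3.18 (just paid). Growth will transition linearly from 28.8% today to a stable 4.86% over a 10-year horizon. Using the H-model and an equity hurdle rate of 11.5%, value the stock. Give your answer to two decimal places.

H-model: P₀ = D₀[(1+g_L) + H(g_S−g_L)]/(r−g_L), with H = 10/2 = 5.
P₀ = 3.18 × [(1+0.0486) + 5×(0.288−0.0486)] / (0.115−0.0486)
   = 3.18 × 2.2456 / 0.0664 = 107.5453

€107.55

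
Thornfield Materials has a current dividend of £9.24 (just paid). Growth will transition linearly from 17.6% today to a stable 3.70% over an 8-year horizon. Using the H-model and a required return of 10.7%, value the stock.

H-model: P₀ = D₀[(1+g_L) + H(g_S−g_L)]/(r−g_L), with H = 8/2 = 4.
P₀ = 9.24 × [(1+0.037) + 4×(0.176−0.037)] / (0.107−0.037)
   = 9.24 × 1.5930 / 0.07 = 210.2760

£210.28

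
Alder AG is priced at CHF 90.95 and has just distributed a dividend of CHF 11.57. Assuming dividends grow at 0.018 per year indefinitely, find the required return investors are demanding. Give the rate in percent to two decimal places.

Rearranging the constant-growth DDM: r = D₁/P₀ + g.
D₁ = 11.57 × (1 + 0.018) = 11.7783.
r = 11.7783 / 90.95 + 0.018 = 0.12950 + 0.018 = 0.14750

14.75%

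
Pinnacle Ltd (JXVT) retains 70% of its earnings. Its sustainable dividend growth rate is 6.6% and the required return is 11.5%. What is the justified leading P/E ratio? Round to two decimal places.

6.12

Payout ratio b = 1 − 0.70 = 0.30.
Justified leading P/E = b/(r−g) = 0.30/(0.115−0.066) = 6.1224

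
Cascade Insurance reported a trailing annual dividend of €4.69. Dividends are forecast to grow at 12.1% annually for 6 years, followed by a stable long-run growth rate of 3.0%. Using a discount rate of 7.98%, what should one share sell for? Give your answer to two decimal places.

Two-stage DDM. Project D₁…D_6 at 0.121, terminal growth 0.03, discount at r = 0.0798.
D_1 = 5.2575
D_2 = 5.8936
D_3 = 6.6068
D_4 = 7.4062
D_5 = 8.3023
D_6 = 9.3069
Terminal value at t=6: TV = D_7/(r−g) = 9.5861/(0.0798−0.03) = 192.4928
P₀ = 5.2575/(1+0.0798)^1 + 5.8936/(1+0.0798)^2 + 6.6068/(1+0.0798)^3 + 7.4062/(1+0.0798)^4 + 8.3023/(1+0.0798)^5 + 9.3069/(1+0.0798)^6 + 192.4928/(1+0.0798)^6 = 153.5842

€153.58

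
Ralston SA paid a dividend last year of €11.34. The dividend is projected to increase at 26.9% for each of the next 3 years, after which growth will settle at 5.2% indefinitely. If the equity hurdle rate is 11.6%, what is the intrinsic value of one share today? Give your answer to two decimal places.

€318.29

Two-stage DDM. Project D₁…D_3 at 0.269, terminal growth 0.052, discount at r = 0.116.
D_1 = 14.3905
D_2 = 18.2615
D_3 = 23.1738
Terminal value at t=3: TV = D_4/(r−g) = 24.3789/(0.116−0.052) = 380.9199
P₀ = 14.3905/(1+0.116)^1 + 18.2615/(1+0.116)^2 + 23.1738/(1+0.116)^3 + 380.9199/(1+0.116)^3 = 318.2870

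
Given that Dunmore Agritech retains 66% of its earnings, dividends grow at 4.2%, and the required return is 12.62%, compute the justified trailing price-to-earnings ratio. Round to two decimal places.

4.21

Payout ratio b = 1 − 0.66 = 0.34.
Justified trailing P/E = b(1+g)/(r−g) = 0.34×(1+0.042)/(0.1262−0.042) = 4.2076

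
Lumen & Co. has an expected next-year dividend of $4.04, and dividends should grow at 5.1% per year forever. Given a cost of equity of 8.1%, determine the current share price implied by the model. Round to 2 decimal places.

$134.67

Gordon growth model: P₀ = D₁/(r − g), with D₁ = 4.04 given directly.
P₀ = 4.0400 / (0.081 − 0.051) = 4.0400 / 0.03 = 134.6667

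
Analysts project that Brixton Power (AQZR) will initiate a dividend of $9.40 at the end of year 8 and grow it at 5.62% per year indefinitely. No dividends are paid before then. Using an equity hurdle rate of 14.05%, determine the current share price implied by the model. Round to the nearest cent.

$44.43

Deferred-dividend DDM. At t=7 the remaining stream is a growing perpetuity with first payment D_8 = 9.40.
V_7 = D_8/(r−g) = 9.40/(0.1405−0.0562) = 111.5065
P₀ = V_7/(1+r)^7 = 111.5065/(1+0.1405)^7 = 44.4256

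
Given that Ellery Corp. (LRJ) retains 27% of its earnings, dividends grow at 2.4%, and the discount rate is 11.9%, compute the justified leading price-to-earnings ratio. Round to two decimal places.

7.68

Payout ratio b = 1 − 0.27 = 0.73.
Justified leading P/E = b/(r−g) = 0.73/(0.119−0.024) = 7.6842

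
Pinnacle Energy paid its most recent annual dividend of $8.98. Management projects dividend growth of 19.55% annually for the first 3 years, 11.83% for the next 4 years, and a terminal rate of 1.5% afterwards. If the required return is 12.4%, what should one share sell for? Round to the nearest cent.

Three-stage DDM. Project D₁…D_7; terminal Gordon value at t=7 with g = 0.015; discount at r = 0.124.
D_1 = 10.7356
D_2 = 12.8344
D_3 = 15.3435
D_4 = 17.1587
D_5 = 19.1885
D_6 = 21.4585
D_7 = 23.9971
TV_7 = 24.3570/(0.124−0.015) = 223.4590
P₀ = Σ Dₜ/(1+r)ᵗ + TV_7/(1+r)^7 = 171.7802

$171.78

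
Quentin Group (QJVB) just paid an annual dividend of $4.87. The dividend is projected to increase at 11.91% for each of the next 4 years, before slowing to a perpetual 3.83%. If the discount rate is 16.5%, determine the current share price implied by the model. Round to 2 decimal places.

$51.62

Two-stage DDM. Project D₁…D_4 at 0.1191, terminal growth 0.0383, discount at r = 0.165.
D_1 = 5.4500
D_2 = 6.0991
D_3 = 6.8255
D_4 = 7.6384
Terminal value at t=4: TV = D_5/(r−g) = 7.9310/(0.165−0.0383) = 62.5966
P₀ = 5.4500/(1+0.165)^1 + 6.0991/(1+0.165)^2 + 6.8255/(1+0.165)^3 + 7.6384/(1+0.165)^4 + 62.5966/(1+0.165)^4 = 51.6172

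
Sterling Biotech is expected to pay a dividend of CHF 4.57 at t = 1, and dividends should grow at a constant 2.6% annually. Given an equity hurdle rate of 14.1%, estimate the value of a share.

CHF 39.74

Gordon growth model: P₀ = D₁/(r − g), with D₁ = 4.57 given directly.
P₀ = 4.5700 / (0.141 − 0.026) = 4.5700 / 0.115 = 39.7391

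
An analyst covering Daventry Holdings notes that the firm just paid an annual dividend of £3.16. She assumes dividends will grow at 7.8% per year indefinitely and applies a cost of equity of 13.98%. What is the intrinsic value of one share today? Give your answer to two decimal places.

£55.12

Gordon growth model: P₀ = D₁/(r − g). D₁ = 3.16 × (1 + 0.078) = 3.4065.
P₀ = 3.4065 / (0.1398 − 0.078) = 3.4065 / 0.0618 = 55.1210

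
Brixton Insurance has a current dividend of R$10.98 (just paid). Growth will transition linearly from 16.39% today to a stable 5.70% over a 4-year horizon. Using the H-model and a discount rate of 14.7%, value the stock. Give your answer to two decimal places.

H-model: P₀ = D₀[(1+g_L) + H(g_S−g_L)]/(r−g_L), with H = 4/2 = 2.
P₀ = 10.98 × [(1+0.057) + 2×(0.1639−0.057)] / (0.147−0.057)
   = 10.98 × 1.2708 / 0.09 = 155.0376

R$155.04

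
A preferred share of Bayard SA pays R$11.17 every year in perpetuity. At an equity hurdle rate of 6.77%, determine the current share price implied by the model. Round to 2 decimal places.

Zero-growth DDM (perpetuity): P₀ = D/r = 11.17 / 0.0677 = 164.9926

R$164.99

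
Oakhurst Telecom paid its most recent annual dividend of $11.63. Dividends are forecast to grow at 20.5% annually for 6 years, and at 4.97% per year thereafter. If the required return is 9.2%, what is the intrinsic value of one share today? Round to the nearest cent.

$620.96

Two-stage DDM. Project D₁…D_6 at 0.205, terminal growth 0.0497, discount at r = 0.092.
D_1 = 14.0142
D_2 = 16.8871
D_3 = 20.3489
D_4 = 24.5204
D_5 = 29.5471
D_6 = 35.6043
Terminal value at t=6: TV = D_7/(r−g) = 37.3738/(0.092−0.0497) = 883.5412
P₀ = 14.0142/(1+0.092)^1 + 16.8871/(1+0.092)^2 + 20.3489/(1+0.092)^3 + 24.5204/(1+0.092)^4 + 29.5471/(1+0.092)^5 + 35.6043/(1+0.092)^6 + 883.5412/(1+0.092)^6 = 620.9555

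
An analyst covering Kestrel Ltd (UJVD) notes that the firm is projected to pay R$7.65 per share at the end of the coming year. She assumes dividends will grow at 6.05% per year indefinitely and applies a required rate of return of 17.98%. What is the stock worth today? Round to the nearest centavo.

Gordon growth model: P₀ = D₁/(r − g), with D₁ = 7.65 given directly.
P₀ = 7.6500 / (0.1798 − 0.0605) = 7.6500 / 0.1193 = 64.1241

R$64.12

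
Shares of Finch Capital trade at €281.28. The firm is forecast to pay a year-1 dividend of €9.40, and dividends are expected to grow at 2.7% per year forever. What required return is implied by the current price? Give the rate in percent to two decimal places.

Rearranging the constant-growth DDM: r = D₁/P₀ + g.
r = 9.4000 / 281.28 + 0.027 = 0.03342 + 0.027 = 0.06042

6.04%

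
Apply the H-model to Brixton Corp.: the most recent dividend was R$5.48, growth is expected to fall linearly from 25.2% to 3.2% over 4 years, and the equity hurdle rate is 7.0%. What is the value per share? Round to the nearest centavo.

R$212.28

H-model: P₀ = D₀[(1+g_L) + H(g_S−g_L)]/(r−g_L), with H = 4/2 = 2.
P₀ = 5.48 × [(1+0.032) + 2×(0.252−0.032)] / (0.07−0.032)
   = 5.48 × 1.4720 / 0.038 = 212.2779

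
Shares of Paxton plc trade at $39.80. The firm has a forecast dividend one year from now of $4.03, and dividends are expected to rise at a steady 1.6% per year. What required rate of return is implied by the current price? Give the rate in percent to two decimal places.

Rearranging the constant-growth DDM: r = D₁/P₀ + g.
r = 4.0300 / 39.80 + 0.016 = 0.10126 + 0.016 = 0.11726

11.73%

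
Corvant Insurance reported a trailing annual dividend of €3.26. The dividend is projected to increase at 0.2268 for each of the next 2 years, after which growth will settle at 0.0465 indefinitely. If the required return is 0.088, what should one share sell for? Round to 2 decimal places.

Two-stage DDM. Project D₁…D_2 at 0.2268, terminal growth 0.0465, discount at r = 0.088.
D_1 = 3.9994
D_2 = 4.9064
Terminal value at t=2: TV = D_3/(r−g) = 5.1346/(0.088−0.0465) = 123.7247
P₀ = 3.9994/(1+0.088)^1 + 4.9064/(1+0.088)^2 + 123.7247/(1+0.088)^2 = 112.3405

€112.34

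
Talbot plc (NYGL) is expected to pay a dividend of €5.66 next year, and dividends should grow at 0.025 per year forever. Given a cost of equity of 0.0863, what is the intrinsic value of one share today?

Gordon growth model: P₀ = D₁/(r − g), with D₁ = 5.66 given directly.
P₀ = 5.6600 / (0.0863 − 0.025) = 5.6600 / 0.0613 = 92.3328

€92.33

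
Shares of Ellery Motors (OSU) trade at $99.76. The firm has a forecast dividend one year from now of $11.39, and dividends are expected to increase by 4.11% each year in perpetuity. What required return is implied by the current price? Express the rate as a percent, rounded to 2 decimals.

15.53%

Rearranging the constant-growth DDM: r = D₁/P₀ + g.
r = 11.3900 / 99.76 + 0.0411 = 0.11417 + 0.0411 = 0.15527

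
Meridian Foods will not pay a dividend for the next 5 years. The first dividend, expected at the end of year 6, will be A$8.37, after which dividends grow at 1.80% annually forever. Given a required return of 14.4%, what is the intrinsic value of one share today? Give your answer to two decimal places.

A$33.90

Deferred-dividend DDM. At t=5 the remaining stream is a growing perpetuity with first payment D_6 = 8.37.
V_5 = D_6/(r−g) = 8.37/(0.144−0.018) = 66.4286
P₀ = V_5/(1+r)^5 = 66.4286/(1+0.144)^5 = 33.9020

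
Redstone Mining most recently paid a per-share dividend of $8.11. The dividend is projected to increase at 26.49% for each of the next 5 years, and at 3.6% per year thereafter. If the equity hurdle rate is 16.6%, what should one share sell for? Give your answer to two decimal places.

$149.21

Two-stage DDM. Project D₁…D_5 at 0.2649, terminal growth 0.036, discount at r = 0.166.
D_1 = 10.2583
D_2 = 12.9758
D_3 = 16.4131
D_4 = 20.7609
D_5 = 26.2604
Terminal value at t=5: TV = D_6/(r−g) = 27.2058/(0.166−0.036) = 209.2754
P₀ = 10.2583/(1+0.166)^1 + 12.9758/(1+0.166)^2 + 16.4131/(1+0.166)^3 + 20.7609/(1+0.166)^4 + 26.2604/(1+0.166)^5 + 209.2754/(1+0.166)^5 = 149.2135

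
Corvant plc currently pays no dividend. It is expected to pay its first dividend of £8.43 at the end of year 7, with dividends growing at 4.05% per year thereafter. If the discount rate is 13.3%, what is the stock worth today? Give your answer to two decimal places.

Deferred-dividend DDM. At t=6 the remaining stream is a growing perpetuity with first payment D_7 = 8.43.
V_6 = D_7/(r−g) = 8.43/(0.133−0.0405) = 91.1351
P₀ = V_6/(1+r)^6 = 91.1351/(1+0.133)^6 = 43.0830

£43.08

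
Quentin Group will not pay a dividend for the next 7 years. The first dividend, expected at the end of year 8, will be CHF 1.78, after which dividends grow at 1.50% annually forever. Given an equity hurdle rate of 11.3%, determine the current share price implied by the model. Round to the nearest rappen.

Deferred-dividend DDM. At t=7 the remaining stream is a growing perpetuity with first payment D_8 = 1.78.
V_7 = D_8/(r−g) = 1.78/(0.113−0.015) = 18.1633
P₀ = V_7/(1+r)^7 = 18.1633/(1+0.113)^7 = 8.5848

CHF 8.58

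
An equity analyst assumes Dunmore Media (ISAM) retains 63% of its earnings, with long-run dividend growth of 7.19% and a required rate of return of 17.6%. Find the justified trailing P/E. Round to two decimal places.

Payout ratio b = 1 − 0.63 = 0.37.
Justified trailing P/E = b(1+g)/(r−g) = 0.37×(1+0.0719)/(0.176−0.0719) = 3.8098

3.81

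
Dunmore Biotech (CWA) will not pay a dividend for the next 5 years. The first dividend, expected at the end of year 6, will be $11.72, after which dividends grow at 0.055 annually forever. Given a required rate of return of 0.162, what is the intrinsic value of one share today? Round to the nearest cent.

$51.70

Deferred-dividend DDM. At t=5 the remaining stream is a growing perpetuity with first payment D_6 = 11.72.
V_5 = D_6/(r−g) = 11.72/(0.162−0.055) = 109.5327
P₀ = V_5/(1+r)^5 = 109.5327/(1+0.162)^5 = 51.7027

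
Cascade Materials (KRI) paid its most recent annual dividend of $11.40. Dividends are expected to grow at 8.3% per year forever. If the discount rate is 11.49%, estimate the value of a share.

$387.03

Gordon growth model: P₀ = D₁/(r − g). D₁ = 11.40 × (1 + 0.083) = 12.3462.
P₀ = 12.3462 / (0.1149 − 0.083) = 12.3462 / 0.0319 = 387.0282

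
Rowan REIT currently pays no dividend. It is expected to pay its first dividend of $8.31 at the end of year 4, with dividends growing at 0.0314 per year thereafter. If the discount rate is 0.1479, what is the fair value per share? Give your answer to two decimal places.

$47.16

Deferred-dividend DDM. At t=3 the remaining stream is a growing perpetuity with first payment D_4 = 8.31.
V_3 = D_4/(r−g) = 8.31/(0.1479−0.0314) = 71.3305
P₀ = V_3/(1+r)^3 = 71.3305/(1+0.1479)^3 = 47.1588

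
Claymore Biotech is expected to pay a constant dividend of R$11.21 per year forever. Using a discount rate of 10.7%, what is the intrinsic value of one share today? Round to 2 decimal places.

Zero-growth DDM (perpetuity): P₀ = D/r = 11.21 / 0.107 = 104.7664

R$104.77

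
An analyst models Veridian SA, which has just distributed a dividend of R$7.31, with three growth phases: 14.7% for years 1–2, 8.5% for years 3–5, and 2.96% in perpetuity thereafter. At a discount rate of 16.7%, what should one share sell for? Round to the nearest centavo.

R$75.12

Three-stage DDM. Project D₁…D_5; terminal Gordon value at t=5 with g = 0.0296; discount at r = 0.167.
D_1 = 8.3846
D_2 = 9.6171
D_3 = 10.4346
D_4 = 11.3215
D_5 = 12.2838
TV_5 = 12.6474/(0.167−0.0296) = 92.0482
P₀ = Σ Dₜ/(1+r)ᵗ + TV_5/(1+r)^5 = 75.1176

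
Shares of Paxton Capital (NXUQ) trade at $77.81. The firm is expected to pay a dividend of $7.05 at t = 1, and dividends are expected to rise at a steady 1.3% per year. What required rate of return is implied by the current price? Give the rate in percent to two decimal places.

Rearranging the constant-growth DDM: r = D₁/P₀ + g.
r = 7.0500 / 77.81 + 0.013 = 0.09061 + 0.013 = 0.10361

10.36%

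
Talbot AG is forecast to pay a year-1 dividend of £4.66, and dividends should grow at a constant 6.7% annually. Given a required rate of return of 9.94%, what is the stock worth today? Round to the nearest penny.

£143.83

Gordon growth model: P₀ = D₁/(r − g), with D₁ = 4.66 given directly.
P₀ = 4.6600 / (0.0994 − 0.067) = 4.6600 / 0.0324 = 143.8272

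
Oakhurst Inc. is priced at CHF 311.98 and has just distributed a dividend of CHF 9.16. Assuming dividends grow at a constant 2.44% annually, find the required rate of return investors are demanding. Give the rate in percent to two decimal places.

5.45%

Rearranging the constant-growth DDM: r = D₁/P₀ + g.
D₁ = 9.16 × (1 + 0.0244) = 9.3835.
r = 9.3835 / 311.98 + 0.0244 = 0.03008 + 0.0244 = 0.05448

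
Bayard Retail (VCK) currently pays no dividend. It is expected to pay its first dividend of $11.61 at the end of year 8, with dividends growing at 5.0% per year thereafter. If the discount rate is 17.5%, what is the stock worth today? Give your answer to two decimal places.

$30.04

Deferred-dividend DDM. At t=7 the remaining stream is a growing perpetuity with first payment D_8 = 11.61.
V_7 = D_8/(r−g) = 11.61/(0.175−0.05) = 92.8800
P₀ = V_7/(1+r)^7 = 92.8800/(1+0.175)^7 = 30.0370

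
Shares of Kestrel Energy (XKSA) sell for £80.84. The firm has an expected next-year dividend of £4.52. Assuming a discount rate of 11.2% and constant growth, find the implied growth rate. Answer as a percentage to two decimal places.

5.61%

From P₀ = D₁/(r − g), the implied growth is g = r − D₁/P₀.
g = 0.112 − 4.52/80.84 = 0.112 − 0.05591 = 0.05609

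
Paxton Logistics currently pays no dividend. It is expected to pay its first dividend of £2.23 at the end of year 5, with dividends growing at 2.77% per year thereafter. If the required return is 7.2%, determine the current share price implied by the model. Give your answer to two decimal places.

Deferred-dividend DDM. At t=4 the remaining stream is a growing perpetuity with first payment D_5 = 2.23.
V_4 = D_5/(r−g) = 2.23/(0.072−0.0277) = 50.3386
P₀ = V_4/(1+r)^4 = 50.3386/(1+0.072)^4 = 38.1173

£38.12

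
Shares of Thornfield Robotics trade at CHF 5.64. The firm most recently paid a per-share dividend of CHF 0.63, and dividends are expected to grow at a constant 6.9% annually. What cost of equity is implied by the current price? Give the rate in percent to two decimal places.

18.84%

Rearranging the constant-growth DDM: r = D₁/P₀ + g.
D₁ = 0.63 × (1 + 0.069) = 0.6735.
r = 0.6735 / 5.64 + 0.069 = 0.11941 + 0.069 = 0.18841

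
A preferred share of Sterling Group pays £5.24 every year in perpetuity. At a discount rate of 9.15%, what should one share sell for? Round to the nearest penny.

£57.27

Zero-growth DDM (perpetuity): P₀ = D/r = 5.24 / 0.0915 = 57.2678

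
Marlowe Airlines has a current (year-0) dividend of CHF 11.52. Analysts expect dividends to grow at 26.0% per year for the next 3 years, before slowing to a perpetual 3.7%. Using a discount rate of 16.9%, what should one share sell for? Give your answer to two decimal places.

Two-stage DDM. Project D₁…D_3 at 0.26, terminal growth 0.037, discount at r = 0.169.
D_1 = 14.5152
D_2 = 18.2892
D_3 = 23.0443
Terminal value at t=3: TV = D_4/(r−g) = 23.8970/(0.169−0.037) = 181.0377
P₀ = 14.5152/(1+0.169)^1 + 18.2892/(1+0.169)^2 + 23.0443/(1+0.169)^3 + 181.0377/(1+0.169)^3 = 153.5502

CHF 153.55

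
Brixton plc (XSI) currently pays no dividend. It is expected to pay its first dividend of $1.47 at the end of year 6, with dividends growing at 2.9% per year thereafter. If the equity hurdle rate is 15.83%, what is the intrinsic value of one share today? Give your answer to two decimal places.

Deferred-dividend DDM. At t=5 the remaining stream is a growing perpetuity with first payment D_6 = 1.47.
V_5 = D_6/(r−g) = 1.47/(0.1583−0.029) = 11.3689
P₀ = V_5/(1+r)^5 = 11.3689/(1+0.1583)^5 = 5.4527

$5.45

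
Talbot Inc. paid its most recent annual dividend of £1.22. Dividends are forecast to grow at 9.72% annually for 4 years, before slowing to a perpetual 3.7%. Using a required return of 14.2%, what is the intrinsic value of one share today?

Two-stage DDM. Project D₁…D_4 at 0.0972, terminal growth 0.037, discount at r = 0.142.
D_1 = 1.3386
D_2 = 1.4687
D_3 = 1.6115
D_4 = 1.7681
Terminal value at t=4: TV = D_5/(r−g) = 1.8335/(0.142−0.037) = 17.4619
P₀ = 1.3386/(1+0.142)^1 + 1.4687/(1+0.142)^2 + 1.6115/(1+0.142)^3 + 1.7681/(1+0.142)^4 + 17.4619/(1+0.142)^4 = 14.6864

£14.69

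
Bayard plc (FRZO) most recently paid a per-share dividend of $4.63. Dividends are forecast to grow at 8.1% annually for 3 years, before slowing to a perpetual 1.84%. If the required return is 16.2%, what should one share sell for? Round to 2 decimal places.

Two-stage DDM. Project D₁…D_3 at 0.081, terminal growth 0.0184, discount at r = 0.162.
D_1 = 5.0050
D_2 = 5.4104
D_3 = 5.8487
Terminal value at t=3: TV = D_4/(r−g) = 5.9563/(0.162−0.0184) = 41.4784
P₀ = 5.0050/(1+0.162)^1 + 5.4104/(1+0.162)^2 + 5.8487/(1+0.162)^3 + 41.4784/(1+0.162)^3 = 38.4784

$38.48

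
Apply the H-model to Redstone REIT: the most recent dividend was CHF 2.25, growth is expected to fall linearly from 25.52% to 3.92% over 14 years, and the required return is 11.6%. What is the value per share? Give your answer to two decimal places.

CHF 74.74

H-model: P₀ = D₀[(1+g_L) + H(g_S−g_L)]/(r−g_L), with H = 14/2 = 7.
P₀ = 2.25 × [(1+0.0392) + 7×(0.2552−0.0392)] / (0.116−0.0392)
   = 2.25 × 2.5512 / 0.0768 = 74.7422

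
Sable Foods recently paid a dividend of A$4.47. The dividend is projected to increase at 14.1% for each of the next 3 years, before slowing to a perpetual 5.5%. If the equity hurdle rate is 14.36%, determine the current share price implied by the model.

A$66.21

Two-stage DDM. Project D₁…D_3 at 0.141, terminal growth 0.055, discount at r = 0.1436.
D_1 = 5.1003
D_2 = 5.8194
D_3 = 6.6399
Terminal value at t=3: TV = D_4/(r−g) = 7.0051/(0.1436−0.055) = 79.0648
P₀ = 5.1003/(1+0.1436)^1 + 5.8194/(1+0.1436)^2 + 6.6399/(1+0.1436)^3 + 79.0648/(1+0.1436)^3 = 66.2132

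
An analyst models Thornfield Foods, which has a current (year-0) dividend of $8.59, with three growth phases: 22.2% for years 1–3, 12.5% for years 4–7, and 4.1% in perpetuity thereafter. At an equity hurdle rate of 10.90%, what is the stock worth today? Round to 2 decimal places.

$265.35

Three-stage DDM. Project D₁…D_7; terminal Gordon value at t=7 with g = 0.041; discount at r = 0.109.
D_1 = 10.4970
D_2 = 12.8273
D_3 = 15.6750
D_4 = 17.6343
D_5 = 19.8386
D_6 = 22.3185
D_7 = 25.1083
TV_7 = 26.1377/(0.109−0.041) = 384.3781
P₀ = Σ Dₜ/(1+r)ᵗ + TV_7/(1+r)^7 = 265.3501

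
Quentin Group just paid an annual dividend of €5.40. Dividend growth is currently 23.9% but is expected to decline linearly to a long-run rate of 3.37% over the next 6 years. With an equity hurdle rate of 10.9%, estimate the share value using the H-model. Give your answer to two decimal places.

H-model: P₀ = D₀[(1+g_L) + H(g_S−g_L)]/(r−g_L), with H = 6/2 = 3.
P₀ = 5.40 × [(1+0.0337) + 3×(0.239−0.0337)] / (0.109−0.0337)
   = 5.40 × 1.6496 / 0.0753 = 118.2980

€118.30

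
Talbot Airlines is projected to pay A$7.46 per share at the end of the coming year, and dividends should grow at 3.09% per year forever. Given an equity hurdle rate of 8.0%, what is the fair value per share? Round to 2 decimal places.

A$151.93

Gordon growth model: P₀ = D₁/(r − g), with D₁ = 7.46 given directly.
P₀ = 7.4600 / (0.08 − 0.0309) = 7.4600 / 0.0491 = 151.9348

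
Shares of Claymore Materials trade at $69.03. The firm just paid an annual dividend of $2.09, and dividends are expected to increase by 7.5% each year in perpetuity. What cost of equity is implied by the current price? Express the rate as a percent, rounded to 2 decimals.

Rearranging the constant-growth DDM: r = D₁/P₀ + g.
D₁ = 2.09 × (1 + 0.075) = 2.2467.
r = 2.2467 / 69.03 + 0.075 = 0.03255 + 0.075 = 0.10755

10.75%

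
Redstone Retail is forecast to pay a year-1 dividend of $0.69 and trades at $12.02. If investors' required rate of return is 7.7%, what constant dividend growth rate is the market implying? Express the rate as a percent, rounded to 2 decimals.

From P₀ = D₁/(r − g), the implied growth is g = r − D₁/P₀.
g = 0.077 − 0.69/12.02 = 0.077 − 0.05740 = 0.01960

1.96%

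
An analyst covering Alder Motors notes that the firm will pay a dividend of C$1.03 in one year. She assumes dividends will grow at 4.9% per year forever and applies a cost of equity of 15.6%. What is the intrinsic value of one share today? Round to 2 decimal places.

Gordon growth model: P₀ = D₁/(r − g), with D₁ = 1.03 given directly.
P₀ = 1.0300 / (0.156 − 0.049) = 1.0300 / 0.107 = 9.6262

C$9.63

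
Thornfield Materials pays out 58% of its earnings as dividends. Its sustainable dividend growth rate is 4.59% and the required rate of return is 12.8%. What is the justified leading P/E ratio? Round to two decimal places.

7.06

Justified leading P/E = b/(r−g) = 0.58/(0.128−0.0459) = 7.0646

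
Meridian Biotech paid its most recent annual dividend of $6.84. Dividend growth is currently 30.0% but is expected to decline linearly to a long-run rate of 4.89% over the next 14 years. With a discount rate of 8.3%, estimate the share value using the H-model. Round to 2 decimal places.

$562.97

H-model: P₀ = D₀[(1+g_L) + H(g_S−g_L)]/(r−g_L), with H = 14/2 = 7.
P₀ = 6.84 × [(1+0.0489) + 7×(0.3−0.0489)] / (0.083−0.0489)
   = 6.84 × 2.8066 / 0.0341 = 562.9661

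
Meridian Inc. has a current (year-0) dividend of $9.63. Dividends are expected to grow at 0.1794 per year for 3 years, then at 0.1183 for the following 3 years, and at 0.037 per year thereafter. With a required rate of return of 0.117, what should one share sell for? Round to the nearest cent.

Three-stage DDM. Project D₁…D_6; terminal Gordon value at t=6 with g = 0.037; discount at r = 0.117.
D_1 = 11.3576
D_2 = 13.3952
D_3 = 15.7983
D_4 = 17.6672
D_5 = 19.7572
D_6 = 22.0945
TV_6 = 22.9120/(0.117−0.037) = 286.4003
P₀ = Σ Dₜ/(1+r)ᵗ + TV_6/(1+r)^6 = 213.7794

$213.78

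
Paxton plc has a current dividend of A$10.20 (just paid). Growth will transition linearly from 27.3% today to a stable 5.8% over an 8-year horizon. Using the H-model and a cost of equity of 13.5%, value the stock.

A$254.07

H-model: P₀ = D₀[(1+g_L) + H(g_S−g_L)]/(r−g_L), with H = 8/2 = 4.
P₀ = 10.20 × [(1+0.058) + 4×(0.273−0.058)] / (0.135−0.058)
   = 10.20 × 1.9180 / 0.077 = 254.0727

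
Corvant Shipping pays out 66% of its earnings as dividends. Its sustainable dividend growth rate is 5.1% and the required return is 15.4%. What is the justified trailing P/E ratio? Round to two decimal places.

6.73

Justified trailing P/E = b(1+g)/(r−g) = 0.66×(1+0.051)/(0.154−0.051) = 6.7346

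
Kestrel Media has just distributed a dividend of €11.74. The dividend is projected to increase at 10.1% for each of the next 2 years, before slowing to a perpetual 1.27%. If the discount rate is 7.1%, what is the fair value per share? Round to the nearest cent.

Two-stage DDM. Project D₁…D_2 at 0.101, terminal growth 0.0127, discount at r = 0.071.
D_1 = 12.9257
D_2 = 14.2312
Terminal value at t=2: TV = D_3/(r−g) = 14.4120/(0.071−0.0127) = 247.2037
P₀ = 12.9257/(1+0.071)^1 + 14.2312/(1+0.071)^2 + 247.2037/(1+0.071)^2 = 239.9900

€239.99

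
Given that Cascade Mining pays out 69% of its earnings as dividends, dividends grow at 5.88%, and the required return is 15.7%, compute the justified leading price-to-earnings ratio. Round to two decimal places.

Justified leading P/E = b/(r−g) = 0.69/(0.157−0.0588) = 7.0265

7.03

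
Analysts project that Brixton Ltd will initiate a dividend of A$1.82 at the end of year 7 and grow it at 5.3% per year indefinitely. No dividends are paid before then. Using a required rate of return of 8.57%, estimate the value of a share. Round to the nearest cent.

Deferred-dividend DDM. At t=6 the remaining stream is a growing perpetuity with first payment D_7 = 1.82.
V_6 = D_7/(r−g) = 1.82/(0.0857−0.053) = 55.6575
P₀ = V_6/(1+r)^6 = 55.6575/(1+0.0857)^6 = 33.9832

A$33.98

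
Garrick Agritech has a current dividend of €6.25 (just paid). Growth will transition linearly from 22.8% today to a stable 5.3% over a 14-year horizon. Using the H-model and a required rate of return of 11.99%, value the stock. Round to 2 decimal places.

H-model: P₀ = D₀[(1+g_L) + H(g_S−g_L)]/(r−g_L), with H = 14/2 = 7.
P₀ = 6.25 × [(1+0.053) + 7×(0.228−0.053)] / (0.1199−0.053)
   = 6.25 × 2.2780 / 0.0669 = 212.8176

€212.82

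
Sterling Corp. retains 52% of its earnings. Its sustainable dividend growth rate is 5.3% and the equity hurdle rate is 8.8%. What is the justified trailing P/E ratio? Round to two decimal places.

14.44

Payout ratio b = 1 − 0.52 = 0.48.
Justified trailing P/E = b(1+g)/(r−g) = 0.48×(1+0.053)/(0.088−0.053) = 14.4411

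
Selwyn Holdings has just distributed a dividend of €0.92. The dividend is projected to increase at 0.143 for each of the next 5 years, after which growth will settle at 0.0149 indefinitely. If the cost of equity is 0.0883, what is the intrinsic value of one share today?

Two-stage DDM. Project D₁…D_5 at 0.143, terminal growth 0.0149, discount at r = 0.0883.
D_1 = 1.0516
D_2 = 1.2019
D_3 = 1.3738
D_4 = 1.5703
D_5 = 1.7948
Terminal value at t=5: TV = D_6/(r−g) = 1.8216/(0.0883−0.0149) = 24.8168
P₀ = 1.0516/(1+0.0883)^1 + 1.2019/(1+0.0883)^2 + 1.3738/(1+0.0883)^3 + 1.5703/(1+0.0883)^4 + 1.7948/(1+0.0883)^5 + 24.8168/(1+0.0883)^5 = 21.5975

€21.60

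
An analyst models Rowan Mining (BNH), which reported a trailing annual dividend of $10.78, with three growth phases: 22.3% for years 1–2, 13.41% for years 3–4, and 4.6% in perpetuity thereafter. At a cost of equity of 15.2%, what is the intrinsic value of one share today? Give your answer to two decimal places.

$163.53

Three-stage DDM. Project D₁…D_4; terminal Gordon value at t=4 with g = 0.046; discount at r = 0.152.
D_1 = 13.1839
D_2 = 16.1240
D_3 = 18.2862
D_4 = 20.7384
TV_4 = 21.6923/(0.152−0.046) = 204.6446
P₀ = Σ Dₜ/(1+r)ᵗ + TV_4/(1+r)^4 = 163.5259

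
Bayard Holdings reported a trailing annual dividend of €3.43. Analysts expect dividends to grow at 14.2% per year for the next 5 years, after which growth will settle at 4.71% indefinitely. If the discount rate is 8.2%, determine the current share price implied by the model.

€155.01

Two-stage DDM. Project D₁…D_5 at 0.142, terminal growth 0.0471, discount at r = 0.082.
D_1 = 3.9171
D_2 = 4.4733
D_3 = 5.1085
D_4 = 5.8339
D_5 = 6.6623
Terminal value at t=5: TV = D_6/(r−g) = 6.9761/(0.082−0.0471) = 199.8883
P₀ = 3.9171/(1+0.082)^1 + 4.4733/(1+0.082)^2 + 5.1085/(1+0.082)^3 + 5.8339/(1+0.082)^4 + 6.6623/(1+0.082)^5 + 199.8883/(1+0.082)^5 = 155.0109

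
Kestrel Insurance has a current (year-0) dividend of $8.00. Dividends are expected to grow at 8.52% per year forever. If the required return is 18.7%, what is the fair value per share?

Gordon growth model: P₀ = D₁/(r − g). D₁ = 8.00 × (1 + 0.0852) = 8.6816.
P₀ = 8.6816 / (0.187 − 0.0852) = 8.6816 / 0.1018 = 85.2809

$85.28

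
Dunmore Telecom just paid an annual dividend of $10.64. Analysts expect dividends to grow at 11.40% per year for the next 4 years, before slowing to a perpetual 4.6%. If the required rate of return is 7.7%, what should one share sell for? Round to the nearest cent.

Two-stage DDM. Project D₁…D_4 at 0.114, terminal growth 0.046, discount at r = 0.077.
D_1 = 11.8530
D_2 = 13.2042
D_3 = 14.7095
D_4 = 16.3864
Terminal value at t=4: TV = D_5/(r−g) = 17.1401/(0.077−0.046) = 552.9074
P₀ = 11.8530/(1+0.077)^1 + 13.2042/(1+0.077)^2 + 14.7095/(1+0.077)^3 + 16.3864/(1+0.077)^4 + 552.9074/(1+0.077)^4 = 457.2936

$457.29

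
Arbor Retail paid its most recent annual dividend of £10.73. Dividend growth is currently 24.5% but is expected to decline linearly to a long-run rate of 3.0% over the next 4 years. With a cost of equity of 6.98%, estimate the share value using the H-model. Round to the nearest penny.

£393.61

H-model: P₀ = D₀[(1+g_L) + H(g_S−g_L)]/(r−g_L), with H = 4/2 = 2.
P₀ = 10.73 × [(1+0.03) + 2×(0.245−0.03)] / (0.0698−0.03)
   = 10.73 × 1.4600 / 0.0398 = 393.6131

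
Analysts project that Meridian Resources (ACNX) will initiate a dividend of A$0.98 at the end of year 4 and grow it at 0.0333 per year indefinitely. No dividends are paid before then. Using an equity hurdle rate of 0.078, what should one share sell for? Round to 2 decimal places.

A$17.50

Deferred-dividend DDM. At t=3 the remaining stream is a growing perpetuity with first payment D_4 = 0.98.
V_3 = D_4/(r−g) = 0.98/(0.078−0.0333) = 21.9239
P₀ = V_3/(1+r)^3 = 21.9239/(1+0.078)^3 = 17.5010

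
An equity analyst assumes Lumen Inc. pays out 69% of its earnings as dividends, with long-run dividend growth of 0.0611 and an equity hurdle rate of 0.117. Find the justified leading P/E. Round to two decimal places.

12.34

Justified leading P/E = b/(r−g) = 0.69/(0.117−0.0611) = 12.3435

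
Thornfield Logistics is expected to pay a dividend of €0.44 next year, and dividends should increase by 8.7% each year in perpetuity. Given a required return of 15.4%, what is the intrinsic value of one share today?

€6.57

Gordon growth model: P₀ = D₁/(r − g), with D₁ = 0.44 given directly.
P₀ = 0.4400 / (0.154 − 0.087) = 0.4400 / 0.067 = 6.5672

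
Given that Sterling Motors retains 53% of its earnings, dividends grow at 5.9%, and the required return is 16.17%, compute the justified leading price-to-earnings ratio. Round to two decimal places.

Payout ratio b = 1 − 0.53 = 0.47.
Justified leading P/E = b/(r−g) = 0.47/(0.1617−0.059) = 4.5764

4.58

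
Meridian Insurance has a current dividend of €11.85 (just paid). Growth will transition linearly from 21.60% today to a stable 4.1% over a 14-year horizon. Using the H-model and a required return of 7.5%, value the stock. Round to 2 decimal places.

€789.77

H-model: P₀ = D₀[(1+g_L) + H(g_S−g_L)]/(r−g_L), with H = 14/2 = 7.
P₀ = 11.85 × [(1+0.041) + 7×(0.216−0.041)] / (0.075−0.041)
   = 11.85 × 2.2660 / 0.034 = 789.7676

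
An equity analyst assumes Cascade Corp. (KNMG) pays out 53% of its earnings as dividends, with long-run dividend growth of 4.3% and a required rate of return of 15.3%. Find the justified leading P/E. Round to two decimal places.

4.82

Justified leading P/E = b/(r−g) = 0.53/(0.153−0.043) = 4.8182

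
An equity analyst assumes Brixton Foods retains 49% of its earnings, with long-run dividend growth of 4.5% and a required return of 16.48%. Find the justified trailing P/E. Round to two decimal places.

4.45

Payout ratio b = 1 − 0.49 = 0.51.
Justified trailing P/E = b(1+g)/(r−g) = 0.51×(1+0.045)/(0.1648−0.045) = 4.4487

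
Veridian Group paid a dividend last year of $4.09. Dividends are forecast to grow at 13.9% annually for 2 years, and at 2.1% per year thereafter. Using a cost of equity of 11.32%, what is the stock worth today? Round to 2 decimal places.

Two-stage DDM. Project D₁…D_2 at 0.139, terminal growth 0.021, discount at r = 0.1132.
D_1 = 4.6585
D_2 = 5.3060
Terminal value at t=2: TV = D_3/(r−g) = 5.4175/(0.1132−0.021) = 58.7578
P₀ = 4.6585/(1+0.1132)^1 + 5.3060/(1+0.1132)^2 + 58.7578/(1+0.1132)^2 = 55.8819

$55.88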